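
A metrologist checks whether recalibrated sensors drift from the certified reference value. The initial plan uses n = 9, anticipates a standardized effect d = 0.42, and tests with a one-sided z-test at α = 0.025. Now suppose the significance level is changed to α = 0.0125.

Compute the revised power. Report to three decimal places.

Power ≈ 0.163

δ = d·√n = 0.42 × √9 = 1.2600 (unchanged). New critical value: z_{0.0125} = 2.241.
Revised power = Φ(δ − 2.241) = Φ(-0.981) = 0.1632.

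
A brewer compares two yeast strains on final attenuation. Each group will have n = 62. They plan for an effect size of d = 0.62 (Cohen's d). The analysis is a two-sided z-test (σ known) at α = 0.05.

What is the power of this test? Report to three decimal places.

Power ≈ 0.932

Noncentrality parameter: δ = d·√(n/2) = 0.62 × √(62/2) = 3.4520
Critical value for a two-sided test at α = 0.05: z_{α/2} = 1.960.
Power = Φ(δ − 1.960) + Φ(−δ − 1.960) = Φ(1.492) + Φ(-5.412) = 0.9322 + 0.0000 = 0.9322.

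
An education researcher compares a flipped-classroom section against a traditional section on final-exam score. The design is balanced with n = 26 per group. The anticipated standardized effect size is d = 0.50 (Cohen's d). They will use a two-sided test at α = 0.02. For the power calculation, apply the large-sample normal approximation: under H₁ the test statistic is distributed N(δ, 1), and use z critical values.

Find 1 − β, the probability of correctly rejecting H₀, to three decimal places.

Noncentrality parameter: δ = d·√(n/2) = 0.50 × √(26/2) = 1.8028
Two-sided α = 0.02 → critical value z_{0.01} = 2.326.
Power = Φ(δ − 2.326) + Φ(−δ − 2.326) = Φ(-0.524) + Φ(-4.129) = 0.3003 + 0.0000 = 0.3003.

Power ≈ 0.300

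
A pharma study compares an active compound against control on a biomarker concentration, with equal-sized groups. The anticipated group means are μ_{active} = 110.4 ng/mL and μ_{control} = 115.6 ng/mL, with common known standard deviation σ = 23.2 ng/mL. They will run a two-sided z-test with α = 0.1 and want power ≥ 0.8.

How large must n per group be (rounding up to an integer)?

Standardized effect: d = |μ_{active} − μ_{control}| / σ = |110.4 − 115.6| / 23.2 = 0.2241
For power 0.8 need Φ(δ − z_{0.05}) = 0.8, so δ = z_{0.05} + z_{0.20} = 1.645 + 0.842 = 2.486.
(Ignoring the negligible lower-tail rejection probability gives the usual closed-form inversion.)
δ = d·√(n/2) ⇒ n = 2(δ/d)² = 2 × (2.486 / 0.2241)² = 246.13.
Rounding up, n = 247 per group.

n = 247 per group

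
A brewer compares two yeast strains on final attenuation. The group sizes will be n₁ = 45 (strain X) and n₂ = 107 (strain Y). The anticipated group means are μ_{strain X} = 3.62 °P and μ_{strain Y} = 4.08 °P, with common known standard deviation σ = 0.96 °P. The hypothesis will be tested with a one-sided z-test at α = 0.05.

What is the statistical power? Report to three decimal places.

Power ≈ 0.854

Standardized effect: d = |μ_{strain X} − μ_{strain Y}| / σ = |3.62 − 4.08| / 0.96 = 0.4792
Noncentrality parameter: δ = d / √(1/n₁ + 1/n₂) = 0.4792 / √(1/45 + 1/107) = 2.6969
One-sided α = 0.05 → critical value z_{0.05} = 1.645.
Power = Φ(δ − 1.645) = Φ(1.052) = 0.8536.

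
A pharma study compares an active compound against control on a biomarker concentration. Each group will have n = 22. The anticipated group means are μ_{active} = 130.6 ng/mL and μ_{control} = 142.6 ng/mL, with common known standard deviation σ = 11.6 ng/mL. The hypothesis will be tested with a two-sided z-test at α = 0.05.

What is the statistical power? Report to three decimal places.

Power ≈ 0.929

Standardized effect: d = |μ_{active} − μ_{control}| / σ = |130.6 − 142.6| / 11.6 = 1.0345
Noncentrality parameter: δ = d·√(n/2) = 1.0345 × √(22/2) = 3.4310
Two-sided α = 0.05 → critical value z_{0.025} = 1.960.
Power = Φ(δ − 1.960) + Φ(−δ − 1.960) = Φ(1.471) + Φ(-5.391) = 0.9294 + 0.0000 = 0.9294.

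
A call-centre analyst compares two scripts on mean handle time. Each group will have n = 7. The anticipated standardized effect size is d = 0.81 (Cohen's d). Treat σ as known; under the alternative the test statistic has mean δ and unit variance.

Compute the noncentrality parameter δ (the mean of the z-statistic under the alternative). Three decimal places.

δ = d·√(n/2) = 0.81 × √(7/2) = 1.5154

δ ≈ 1.515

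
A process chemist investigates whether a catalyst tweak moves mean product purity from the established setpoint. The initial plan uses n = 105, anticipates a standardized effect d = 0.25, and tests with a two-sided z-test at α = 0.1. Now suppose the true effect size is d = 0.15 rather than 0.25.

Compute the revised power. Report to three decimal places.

With d = 0.15: δ = d·√n = 0.15 × √105 = 1.5370. Critical value z_{0.05} = 1.645.
Revised power = Φ(δ − 1.645) + Φ(−δ − 1.645) = Φ(-0.108) + Φ(-3.182) = 0.4571 + 0.0007 = 0.4578.

Power ≈ 0.458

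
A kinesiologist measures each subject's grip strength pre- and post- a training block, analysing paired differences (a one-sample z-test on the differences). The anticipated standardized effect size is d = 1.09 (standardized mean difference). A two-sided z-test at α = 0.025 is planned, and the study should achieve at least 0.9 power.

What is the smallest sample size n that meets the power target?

n = 11

Set Φ(δ − 2.241) = 0.9; then δ − 2.241 = Φ⁻¹(0.9) = 1.282, giving δ = 3.523.
(For δ > 0 the lower-tail rejection region contributes negligibly to power, so the one-term inversion is standard.)
δ = d·√n ⇒ n = (δ/d)² = (3.523 / 1.09)² = 10.45.
Rounding up, n = 11.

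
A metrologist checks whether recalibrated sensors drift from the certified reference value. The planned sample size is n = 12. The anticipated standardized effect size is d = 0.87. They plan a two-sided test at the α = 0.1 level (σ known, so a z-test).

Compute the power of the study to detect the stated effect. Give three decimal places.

Power ≈ 0.914

Noncentrality parameter: δ = d·√n = 0.87 × √12 = 3.0138
Two-sided α = 0.1 → critical value z_{0.05} = 1.645.
Power = Φ(δ − 1.645) + Φ(−δ − 1.645) = Φ(1.369) + Φ(-4.659) = 0.9145 + 0.0000 = 0.9145.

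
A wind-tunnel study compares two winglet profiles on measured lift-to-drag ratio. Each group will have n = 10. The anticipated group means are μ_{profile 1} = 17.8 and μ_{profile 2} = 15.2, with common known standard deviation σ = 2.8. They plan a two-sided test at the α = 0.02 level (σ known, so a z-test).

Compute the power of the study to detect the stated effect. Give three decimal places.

Power ≈ 0.401

Standardized effect: d = |μ_{profile 1} − μ_{profile 2}| / σ = |17.8 − 15.2| / 2.8 = 0.9286
Noncentrality parameter: δ = d·√(n/2) = 0.9286 × √(10/2) = 2.0763
Critical value for a two-sided test at α = 0.02: z_{α/2} = 2.326.
Power = Φ(δ − 2.326) + Φ(−δ − 2.326) = Φ(-0.250) + Φ(-4.403) = 0.4013 + 0.0000 = 0.4013.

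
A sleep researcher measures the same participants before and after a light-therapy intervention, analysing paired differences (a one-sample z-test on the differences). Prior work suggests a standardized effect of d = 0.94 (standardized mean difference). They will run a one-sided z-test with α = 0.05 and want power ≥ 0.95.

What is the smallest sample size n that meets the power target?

Set Φ(δ − 1.645) = 0.95; then δ − 1.645 = Φ⁻¹(0.95) = 1.645, giving δ = 3.290.
δ = d·√n ⇒ n = (δ/d)² = (3.290 / 0.94)² = 12.25.
Rounding up, n = 13.

n = 13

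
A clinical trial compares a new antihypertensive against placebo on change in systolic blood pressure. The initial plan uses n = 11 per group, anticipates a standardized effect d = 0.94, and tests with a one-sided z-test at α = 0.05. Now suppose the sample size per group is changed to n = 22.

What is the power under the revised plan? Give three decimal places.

With n = 22 per group: δ = d·√(n/2) = 0.94 × √(22/2) = 3.1176. Critical value z_{0.05} = 1.645.
Revised power = P(Z > 1.645 − δ) = Φ(1.473) = 0.9296.

Power ≈ 0.930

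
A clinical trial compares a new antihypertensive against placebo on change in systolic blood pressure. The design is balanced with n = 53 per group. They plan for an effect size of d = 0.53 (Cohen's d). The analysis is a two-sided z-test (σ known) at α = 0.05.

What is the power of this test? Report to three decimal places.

Noncentrality parameter: δ = d·√(n/2) = 0.53 × √(53/2) = 2.7283
Critical value for a two-sided test at α = 0.05: z_{α/2} = 1.960.
Power = Φ(δ − 1.960) + Φ(−δ − 1.960) = Φ(0.768) + Φ(-4.688) = 0.7789 + 0.0000 = 0.7789.

Power ≈ 0.779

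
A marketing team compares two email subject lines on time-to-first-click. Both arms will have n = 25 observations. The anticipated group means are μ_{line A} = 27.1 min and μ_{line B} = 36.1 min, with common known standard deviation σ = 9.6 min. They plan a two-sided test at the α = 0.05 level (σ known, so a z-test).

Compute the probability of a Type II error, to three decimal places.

β ≈ 0.088

Standardized effect: d = |μ_{line A} − μ_{line B}| / σ = |27.1 − 36.1| / 9.6 = 0.9375
Noncentrality parameter: δ = d·√(n/2) = 0.9375 × √(25/2) = 3.3146
Two-sided α = 0.05 → critical value z_{0.025} = 1.960.
Power = Φ(δ − 1.960) + Φ(−δ − 1.960) = Φ(1.355) + Φ(-5.275) = 0.9122 + 0.0000 = 0.9122.
Type II error: β = 1 − power = 1 − 0.9122 = 0.0878.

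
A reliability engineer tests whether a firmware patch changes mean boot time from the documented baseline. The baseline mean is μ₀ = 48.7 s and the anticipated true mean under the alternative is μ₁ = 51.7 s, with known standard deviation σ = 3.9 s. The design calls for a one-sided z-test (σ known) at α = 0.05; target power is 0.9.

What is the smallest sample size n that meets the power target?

n = 15

Standardized effect: d = |μ₁ − μ₀| / σ = |51.7 − 48.7| / 3.9 = 0.7692
For power 0.9 need Φ(δ − z_{0.05}) = 0.9, so δ = z_{0.05} + z_{0.10} = 1.645 + 1.282 = 2.926.
δ = d·√n ⇒ n = (δ/d)² = (2.926 / 0.7692)² = 14.47.
Rounding up, n = 15.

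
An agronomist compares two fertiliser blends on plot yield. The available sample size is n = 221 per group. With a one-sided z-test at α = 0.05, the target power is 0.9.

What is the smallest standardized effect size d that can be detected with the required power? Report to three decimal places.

d ≈ 0.278

Required noncentrality: δ = z_{0.05} + z_{0.10} = 1.645 + 1.282 = 2.926.
δ = d·√(n/2) ⇒ d = δ/√(n/2) = 2.926/√(221/2) = 0.2784.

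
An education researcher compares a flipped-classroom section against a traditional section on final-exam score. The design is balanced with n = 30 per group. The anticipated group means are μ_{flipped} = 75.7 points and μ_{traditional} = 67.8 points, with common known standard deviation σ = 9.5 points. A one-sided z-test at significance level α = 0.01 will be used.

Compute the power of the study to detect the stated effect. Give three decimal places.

Standardized effect: d = |μ_{flipped} − μ_{traditional}| / σ = |75.7 − 67.8| / 9.5 = 0.8316
Noncentrality parameter: δ = d·√(n/2) = 0.8316 × √(30/2) = 3.2207
One-sided α = 0.01 → critical value z_{0.01} = 2.326.
Power = P(Z > 2.326 − δ) = Φ(0.894) = 0.8144.

Power ≈ 0.814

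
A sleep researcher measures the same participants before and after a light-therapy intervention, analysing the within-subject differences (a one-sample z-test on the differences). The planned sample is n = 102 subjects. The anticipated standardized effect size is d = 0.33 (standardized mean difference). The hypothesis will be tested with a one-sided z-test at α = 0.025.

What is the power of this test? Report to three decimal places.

Power ≈ 0.915

Noncentrality parameter: λ = d·√n = 0.33 × √102 = 3.3328
Critical value for a one-sided test at α = 0.025: z_α = 1.960.
Power = Φ(λ − 1.960) = Φ(1.373) = 0.9151.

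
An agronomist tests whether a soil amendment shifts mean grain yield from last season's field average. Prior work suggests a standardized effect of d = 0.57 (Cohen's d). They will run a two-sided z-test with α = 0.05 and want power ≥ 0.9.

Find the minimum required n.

For power 0.9 need Φ(δ − z_{0.025}) = 0.9, so δ = z_{0.025} + z_{0.10} = 1.960 + 1.282 = 3.242.
(The Φ(−δ − z_{α/2}) term is vanishingly small for δ > 0 and is dropped in the standard sample-size formula.)
δ = d·√n ⇒ n = (δ/d)² = (3.242 / 0.57)² = 32.34.
Round up to the next whole unit.

n = 33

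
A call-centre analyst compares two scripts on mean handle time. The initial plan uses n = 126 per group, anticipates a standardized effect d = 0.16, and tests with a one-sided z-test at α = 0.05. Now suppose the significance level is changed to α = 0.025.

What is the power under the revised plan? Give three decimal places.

δ = d·√(n/2) = 0.16 × √(126/2) = 1.2700 (unchanged). New critical value: z_{0.025} = 1.960.
Revised power = P(Z > 1.960 − δ) = Φ(-0.690) = 0.2451.

Power ≈ 0.245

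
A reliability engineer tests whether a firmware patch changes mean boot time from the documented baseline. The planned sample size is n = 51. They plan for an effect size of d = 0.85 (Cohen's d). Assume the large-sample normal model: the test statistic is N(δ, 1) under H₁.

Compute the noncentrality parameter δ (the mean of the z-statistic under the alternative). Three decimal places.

δ ≈ 6.070

The noncentrality parameter scales effect size by the design's sample-size factor: δ = d·√n = 0.85 × √51 = 6.0702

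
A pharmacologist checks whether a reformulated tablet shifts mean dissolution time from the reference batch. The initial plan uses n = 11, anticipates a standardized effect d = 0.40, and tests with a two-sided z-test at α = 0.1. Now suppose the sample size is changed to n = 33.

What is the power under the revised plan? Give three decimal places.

With n = 33: δ = d·√n = 0.40 × √33 = 2.2978. Critical value z_{0.05} = 1.645.
Revised power = Φ(δ − 1.645) + Φ(−δ − 1.645) = Φ(0.653) + Φ(-3.943) = 0.7431 + 0.0000 = 0.7432.

Power ≈ 0.743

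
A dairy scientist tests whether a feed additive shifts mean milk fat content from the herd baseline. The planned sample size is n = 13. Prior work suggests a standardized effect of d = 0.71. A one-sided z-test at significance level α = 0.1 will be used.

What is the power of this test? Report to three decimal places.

Noncentrality parameter: δ = d·√n = 0.71 × √13 = 2.5599
Critical value for a one-sided test at α = 0.1: z_α = 1.282.
Power = Φ(δ − 1.282) = Φ(1.278) = 0.8994.

Power ≈ 0.899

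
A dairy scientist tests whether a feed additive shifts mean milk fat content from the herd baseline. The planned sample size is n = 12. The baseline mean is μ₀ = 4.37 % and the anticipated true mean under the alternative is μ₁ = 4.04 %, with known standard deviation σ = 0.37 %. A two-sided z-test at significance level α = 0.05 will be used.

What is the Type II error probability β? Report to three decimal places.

β ≈ 0.129

Standardized effect: d = |μ₁ − μ₀| / σ = |4.04 − 4.37| / 0.37 = 0.8919
Noncentrality parameter: δ = d·√n = 0.8919 × √12 = 3.0896
Critical value for a two-sided test at α = 0.05: z_{α/2} = 1.960.
Power = Φ(δ − 1.960) + Φ(−δ − 1.960) = Φ(1.130) + Φ(-5.050) = 0.8707 + 0.0000 = 0.8707.
Type II error: β = 1 − power = 1 − 0.8707 = 0.1293.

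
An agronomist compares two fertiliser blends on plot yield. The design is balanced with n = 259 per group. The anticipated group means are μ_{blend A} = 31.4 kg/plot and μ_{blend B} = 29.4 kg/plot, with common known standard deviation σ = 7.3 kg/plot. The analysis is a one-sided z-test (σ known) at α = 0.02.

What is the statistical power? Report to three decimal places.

Standardized effect: d = |μ_{blend A} − μ_{blend B}| / σ = |31.4 − 29.4| / 7.3 = 0.2740
Noncentrality parameter: δ = d·√(n/2) = 0.2740 × √(259/2) = 3.1178
Critical value for a one-sided test at α = 0.02: z_α = 2.054.
Power = Φ(δ − 2.054) = Φ(1.064) = 0.8563.

Power ≈ 0.856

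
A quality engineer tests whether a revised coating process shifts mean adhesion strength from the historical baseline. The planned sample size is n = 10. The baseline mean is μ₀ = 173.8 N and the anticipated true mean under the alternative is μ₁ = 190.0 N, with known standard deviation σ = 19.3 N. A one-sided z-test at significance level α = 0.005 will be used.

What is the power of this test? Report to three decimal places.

Standardized effect: d = |μ₁ − μ₀| / σ = |190.0 − 173.8| / 19.3 = 0.8394
Noncentrality parameter: δ = d·√n = 0.8394 × √10 = 2.6543
Critical value for a one-sided test at α = 0.005: z_α = 2.576.
Power = Φ(δ − 2.576) = Φ(0.079) = 0.5313.

Power ≈ 0.531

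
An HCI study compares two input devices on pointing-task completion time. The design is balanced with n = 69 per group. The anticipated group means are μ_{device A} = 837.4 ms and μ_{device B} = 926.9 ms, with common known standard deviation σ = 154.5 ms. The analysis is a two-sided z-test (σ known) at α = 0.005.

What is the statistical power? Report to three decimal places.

Standardized effect: d = |μ_{device A} − μ_{device B}| / σ = |837.4 − 926.9| / 154.5 = 0.5793
Noncentrality parameter: δ = d·√(n/2) = 0.5793 × √(69/2) = 3.4025
Two-sided α = 0.005 → critical value z_{0.0025} = 2.807.
Power = Φ(δ − 2.807) + Φ(−δ − 2.807) = Φ(0.596) + Φ(-6.210) = 0.7242 + 0.0000 = 0.7242.

Power ≈ 0.724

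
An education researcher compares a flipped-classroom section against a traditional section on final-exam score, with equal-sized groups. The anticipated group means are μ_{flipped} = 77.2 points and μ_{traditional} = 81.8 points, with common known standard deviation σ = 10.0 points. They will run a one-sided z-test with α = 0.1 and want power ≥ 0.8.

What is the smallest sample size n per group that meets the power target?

n = 43 per group

Standardized effect: d = |μ_{flipped} − μ_{traditional}| / σ = |77.2 − 81.8| / 10.0 = 0.4600
Set Φ(δ − 1.282) = 0.8; then δ − 1.282 = Φ⁻¹(0.8) = 0.842, giving δ = 2.123.
δ = d·√(n/2) ⇒ n = 2(δ/d)² = 2 × (2.123 / 0.4600)² = 42.61.
Round up to the next whole unit.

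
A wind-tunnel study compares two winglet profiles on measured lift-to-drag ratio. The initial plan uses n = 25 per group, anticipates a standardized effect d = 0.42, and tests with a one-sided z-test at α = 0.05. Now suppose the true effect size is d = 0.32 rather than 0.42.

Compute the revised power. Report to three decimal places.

Power ≈ 0.304

With d = 0.32: δ = d·√(n/2) = 0.32 × √(25/2) = 1.1314. Critical value z_{0.05} = 1.645.
Revised power = Φ(δ − 1.645) = Φ(-0.513) = 0.3038.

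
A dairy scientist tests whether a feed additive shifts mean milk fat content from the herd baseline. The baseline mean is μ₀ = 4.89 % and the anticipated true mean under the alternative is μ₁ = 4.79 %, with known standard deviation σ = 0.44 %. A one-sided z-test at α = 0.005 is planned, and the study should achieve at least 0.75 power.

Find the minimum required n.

Standardized effect: d = |μ₁ − μ₀| / σ = |4.79 − 4.89| / 0.44 = 0.2273
Set Φ(δ − 2.576) = 0.75; then δ − 2.576 = Φ⁻¹(0.75) = 0.674, giving δ = 3.250.
δ = d·√n ⇒ n = (δ/d)² = (3.250 / 0.2273)² = 204.53.
Round up to the next whole unit.

n = 205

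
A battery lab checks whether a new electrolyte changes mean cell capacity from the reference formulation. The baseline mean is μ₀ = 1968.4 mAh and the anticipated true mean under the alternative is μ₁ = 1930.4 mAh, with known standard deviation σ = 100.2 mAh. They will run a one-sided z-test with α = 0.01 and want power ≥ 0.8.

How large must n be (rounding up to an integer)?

n = 70

Standardized effect: d = |μ₁ − μ₀| / σ = |1930.4 − 1968.4| / 100.2 = 0.3792
Set Φ(δ − 2.326) = 0.8; then δ − 2.326 = Φ⁻¹(0.8) = 0.842, giving δ = 3.168.
δ = d·√n ⇒ n = (δ/d)² = (3.168 / 0.3792)² = 69.78.
Rounding up, n = 70.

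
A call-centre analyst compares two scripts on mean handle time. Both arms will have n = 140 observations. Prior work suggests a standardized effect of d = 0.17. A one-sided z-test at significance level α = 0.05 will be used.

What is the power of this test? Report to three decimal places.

Noncentrality parameter: δ = d·√(n/2) = 0.17 × √(140/2) = 1.4223
One-sided α = 0.05 → critical value z_{0.05} = 1.645.
Power = P(Z > 1.645 − δ) = Φ(-0.223) = 0.4120.

Power ≈ 0.412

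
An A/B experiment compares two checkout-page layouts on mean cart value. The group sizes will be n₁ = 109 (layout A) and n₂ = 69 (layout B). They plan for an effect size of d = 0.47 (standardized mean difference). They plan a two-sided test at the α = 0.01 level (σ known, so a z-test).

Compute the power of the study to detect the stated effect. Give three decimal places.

Power ≈ 0.684

Noncentrality parameter: δ = d / √(1/n₁ + 1/n₂) = 0.47 / √(1/109 + 1/69) = 3.0551
Critical value for a two-sided test at α = 0.01: z_{α/2} = 2.576.
Power = Φ(δ − 2.576) + Φ(−δ − 2.576) = Φ(0.479) + Φ(-5.631) = 0.6841 + 0.0000 = 0.6841.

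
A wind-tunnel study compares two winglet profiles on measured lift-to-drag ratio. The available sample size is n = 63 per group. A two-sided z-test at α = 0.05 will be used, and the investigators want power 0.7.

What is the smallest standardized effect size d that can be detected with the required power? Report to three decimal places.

d ≈ 0.443

Required noncentrality: δ = z_{0.025} + z_{0.30} = 1.960 + 0.524 = 2.484.
(The second rejection-region term Φ(−δ − z_{α/2}) is negligible and dropped.)
δ = d·√(n/2) ⇒ d = δ/√(n/2) = 2.484/√(63/2) = 0.4426.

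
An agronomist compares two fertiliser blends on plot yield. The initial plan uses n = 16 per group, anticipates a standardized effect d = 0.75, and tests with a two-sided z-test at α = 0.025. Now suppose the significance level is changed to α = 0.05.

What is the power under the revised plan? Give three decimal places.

δ = d·√(n/2) = 0.75 × √(16/2) = 2.1213 (unchanged). New critical value: z_{0.025} = 1.960.
Revised power = Φ(δ − 1.960) + Φ(−δ − 1.960) = Φ(0.161) + Φ(-4.081) = 0.5641 + 0.0000 = 0.5641.

Power ≈ 0.564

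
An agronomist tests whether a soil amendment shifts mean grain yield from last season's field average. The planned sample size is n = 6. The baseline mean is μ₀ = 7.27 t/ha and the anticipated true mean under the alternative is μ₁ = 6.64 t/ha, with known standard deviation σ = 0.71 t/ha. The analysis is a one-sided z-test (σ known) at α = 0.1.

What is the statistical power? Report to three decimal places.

Power ≈ 0.814

Standardized effect: d = |μ₁ − μ₀| / σ = |6.64 − 7.27| / 0.71 = 0.8873
Noncentrality parameter: δ = d·√n = 0.8873 × √6 = 2.1735
Critical value for a one-sided test at α = 0.1: z_α = 1.282.
Power = Φ(δ − 1.282) = Φ(0.892) = 0.8138.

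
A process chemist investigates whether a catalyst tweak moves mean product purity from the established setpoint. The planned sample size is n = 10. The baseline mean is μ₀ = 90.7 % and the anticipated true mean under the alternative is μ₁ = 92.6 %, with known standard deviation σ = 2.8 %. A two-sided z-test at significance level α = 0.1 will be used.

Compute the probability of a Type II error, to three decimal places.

β ≈ 0.308

Standardized effect: d = |μ₁ − μ₀| / σ = |92.6 − 90.7| / 2.8 = 0.6786
Noncentrality parameter: δ = d·√n = 0.6786 × √10 = 2.1458
Two-sided α = 0.1 → critical value z_{0.05} = 1.645.
Power = Φ(δ − 1.645) + Φ(−δ − 1.645) = Φ(0.501) + Φ(-3.791) = 0.6918 + 0.0001 = 0.6919.
Type II error: β = 1 − power = 1 − 0.6919 = 0.3081.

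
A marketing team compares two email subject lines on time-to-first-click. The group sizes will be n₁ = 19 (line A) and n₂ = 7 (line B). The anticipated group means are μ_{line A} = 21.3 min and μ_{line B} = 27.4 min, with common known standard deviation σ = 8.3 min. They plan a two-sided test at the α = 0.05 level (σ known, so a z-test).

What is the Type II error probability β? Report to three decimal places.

Standardized effect: d = |μ_{line A} − μ_{line B}| / σ = |21.3 − 27.4| / 8.3 = 0.7349
Noncentrality parameter: δ = d / √(1/n₁ + 1/n₂) = 0.7349 / √(1/19 + 1/7) = 1.6622
Two-sided α = 0.05 → critical value z_{0.025} = 1.960.
Power = Φ(δ − 1.960) + Φ(−δ − 1.960) = Φ(-0.298) + Φ(-3.622) = 0.3830 + 0.0001 = 0.3831.
Type II error: β = 1 − power = 1 − 0.3831 = 0.6169.

β ≈ 0.617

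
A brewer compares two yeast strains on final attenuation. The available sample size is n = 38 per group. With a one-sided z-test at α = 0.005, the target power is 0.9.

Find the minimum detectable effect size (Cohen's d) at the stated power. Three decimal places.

Required noncentrality: δ = z_{0.005} + z_{0.10} = 2.576 + 1.282 = 3.857.
δ = d·√(n/2) ⇒ d = δ/√(n/2) = 3.857/√(38/2) = 0.8849.

d ≈ 0.885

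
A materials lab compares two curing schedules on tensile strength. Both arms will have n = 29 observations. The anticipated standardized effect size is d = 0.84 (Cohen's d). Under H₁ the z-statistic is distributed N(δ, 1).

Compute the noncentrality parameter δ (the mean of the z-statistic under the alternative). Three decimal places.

δ ≈ 3.199

The noncentrality parameter scales effect size by the design's sample-size factor: δ = d·√(n/2) = 0.84 × √(29/2) = 3.1986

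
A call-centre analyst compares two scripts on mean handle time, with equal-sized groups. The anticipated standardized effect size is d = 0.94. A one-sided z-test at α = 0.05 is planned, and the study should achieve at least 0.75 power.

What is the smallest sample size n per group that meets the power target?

Set Φ(δ − 1.645) = 0.75; then δ − 1.645 = Φ⁻¹(0.75) = 0.674, giving δ = 2.319.
δ = d·√(n/2) ⇒ n = 2(δ/d)² = 2 × (2.319 / 0.94)² = 12.18.
Rounding up, n = 13 per group.

n = 13 per group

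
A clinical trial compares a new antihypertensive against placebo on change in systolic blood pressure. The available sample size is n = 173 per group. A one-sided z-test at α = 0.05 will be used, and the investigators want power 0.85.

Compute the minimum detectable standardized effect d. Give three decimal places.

Need Φ(δ − 1.645) = 0.85, so δ = 1.645 + 1.036 = 2.681.
δ = d·√(n/2) ⇒ d = δ/√(n/2) = 2.681/√(173/2) = 0.2883.

d ≈ 0.288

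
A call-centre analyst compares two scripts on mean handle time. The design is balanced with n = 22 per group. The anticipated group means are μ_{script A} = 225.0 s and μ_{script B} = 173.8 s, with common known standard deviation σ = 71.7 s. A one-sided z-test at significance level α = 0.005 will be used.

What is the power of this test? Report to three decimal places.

Power ≈ 0.418

Standardized effect: d = |μ_{script A} − μ_{script B}| / σ = |225.0 − 173.8| / 71.7 = 0.7141
Noncentrality parameter: δ = d·√(n/2) = 0.7141 × √(22/2) = 2.3684
Critical value for a one-sided test at α = 0.005: z_α = 2.576.
Power = P(Z > 2.576 − δ) = Φ(-0.207) = 0.4178.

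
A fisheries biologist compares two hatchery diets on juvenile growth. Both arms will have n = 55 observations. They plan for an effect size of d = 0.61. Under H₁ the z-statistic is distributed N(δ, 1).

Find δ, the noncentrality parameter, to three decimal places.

δ = d·√(n/2) = 0.61 × √(55/2) = 3.1989

δ ≈ 3.199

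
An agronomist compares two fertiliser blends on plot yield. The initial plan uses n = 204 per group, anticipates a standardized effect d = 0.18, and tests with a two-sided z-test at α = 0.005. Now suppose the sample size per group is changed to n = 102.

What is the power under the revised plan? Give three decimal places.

Power ≈ 0.064

With n = 102 per group: δ = d·√(n/2) = 0.18 × √(102/2) = 1.2855. Critical value z_{0.0025} = 2.807.
Revised power = Φ(δ − 2.807) + Φ(−δ − 2.807) = Φ(-1.522) + Φ(-4.092) = 0.0641 + 0.0000 = 0.0641.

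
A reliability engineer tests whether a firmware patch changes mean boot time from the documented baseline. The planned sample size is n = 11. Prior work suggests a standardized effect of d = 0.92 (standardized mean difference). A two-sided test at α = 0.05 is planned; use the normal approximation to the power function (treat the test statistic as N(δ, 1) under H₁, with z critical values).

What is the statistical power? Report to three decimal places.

Noncentrality parameter: λ = d·√n = 0.92 × √11 = 3.0513
Critical value for a two-sided test at α = 0.05: z_{α/2} = 1.960.
Power = Φ(λ − 1.960) + Φ(−λ − 1.960) = Φ(1.091) + Φ(-5.011) = 0.8624 + 0.0000 = 0.8624.

Power ≈ 0.862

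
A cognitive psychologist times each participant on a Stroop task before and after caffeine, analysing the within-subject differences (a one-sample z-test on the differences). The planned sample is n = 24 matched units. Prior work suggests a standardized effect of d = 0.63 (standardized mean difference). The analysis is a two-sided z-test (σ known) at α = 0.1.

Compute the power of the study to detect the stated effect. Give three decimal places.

Power ≈ 0.925

Noncentrality parameter: δ = d·√n = 0.63 × √24 = 3.0864
Critical value for a two-sided test at α = 0.1: z_{α/2} = 1.645.
Power = Φ(δ − 1.645) + Φ(−δ − 1.645) = Φ(1.442) + Φ(-4.731) = 0.9253 + 0.0000 = 0.9253.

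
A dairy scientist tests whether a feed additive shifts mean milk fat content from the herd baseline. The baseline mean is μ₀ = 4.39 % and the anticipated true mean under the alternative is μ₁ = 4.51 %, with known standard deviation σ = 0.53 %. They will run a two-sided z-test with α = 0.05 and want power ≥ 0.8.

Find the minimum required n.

Standardized effect: d = |μ₁ − μ₀| / σ = |4.51 − 4.39| / 0.53 = 0.2264
Set Φ(δ − 1.960) = 0.8; then δ − 1.960 = Φ⁻¹(0.8) = 0.842, giving δ = 2.802.
(The Φ(−δ − z_{α/2}) term is vanishingly small for δ > 0 and is dropped in the standard sample-size formula.)
δ = d·√n ⇒ n = (δ/d)² = (2.802 / 0.2264)² = 153.11.
Rounding up, n = 154.

n = 154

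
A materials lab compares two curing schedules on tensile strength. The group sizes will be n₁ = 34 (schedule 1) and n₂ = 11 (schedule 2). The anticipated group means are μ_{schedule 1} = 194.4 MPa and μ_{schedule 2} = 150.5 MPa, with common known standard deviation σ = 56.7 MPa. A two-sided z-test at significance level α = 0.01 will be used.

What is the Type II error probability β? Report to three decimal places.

β ≈ 0.634

Standardized effect: d = |μ_{schedule 1} − μ_{schedule 2}| / σ = |194.4 − 150.5| / 56.7 = 0.7743
Noncentrality parameter: δ = d / √(1/n₁ + 1/n₂) = 0.7743 / √(1/34 + 1/11) = 2.2321
Critical value for a two-sided test at α = 0.01: z_{α/2} = 2.576.
Power = Φ(δ − 2.576) + Φ(−δ − 2.576) = Φ(-0.344) + Φ(-4.808) = 0.3655 + 0.0000 = 0.3655.
Type II error: β = 1 − power = 1 − 0.3655 = 0.6345.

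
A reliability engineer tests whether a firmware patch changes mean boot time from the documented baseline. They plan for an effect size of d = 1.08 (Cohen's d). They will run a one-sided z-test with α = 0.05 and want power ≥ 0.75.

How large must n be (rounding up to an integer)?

n = 5

Set Φ(δ − 1.645) = 0.75; then δ − 1.645 = Φ⁻¹(0.75) = 0.674, giving δ = 2.319.
δ = d·√n ⇒ n = (δ/d)² = (2.319 / 1.08)² = 4.61.
Round up to the next whole unit.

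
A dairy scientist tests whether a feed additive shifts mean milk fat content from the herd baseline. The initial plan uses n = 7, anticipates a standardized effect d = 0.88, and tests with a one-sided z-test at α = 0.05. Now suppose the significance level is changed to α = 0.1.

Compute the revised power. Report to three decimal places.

Power ≈ 0.852

δ = d·√n = 0.88 × √7 = 2.3283 (unchanged). New critical value: z_{0.1} = 1.282.
Revised power = P(Z > 1.282 − δ) = Φ(1.047) = 0.8524.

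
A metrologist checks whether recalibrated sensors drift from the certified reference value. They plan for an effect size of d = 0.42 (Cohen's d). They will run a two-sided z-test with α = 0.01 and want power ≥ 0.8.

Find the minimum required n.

n = 67

For power 0.8 need Φ(δ − z_{0.005}) = 0.8, so δ = z_{0.005} + z_{0.20} = 2.576 + 0.842 = 3.417.
(Ignoring the negligible lower-tail rejection probability gives the usual closed-form inversion.)
δ = d·√n ⇒ n = (δ/d)² = (3.417 / 0.42)² = 66.21.
Round up to the next whole unit.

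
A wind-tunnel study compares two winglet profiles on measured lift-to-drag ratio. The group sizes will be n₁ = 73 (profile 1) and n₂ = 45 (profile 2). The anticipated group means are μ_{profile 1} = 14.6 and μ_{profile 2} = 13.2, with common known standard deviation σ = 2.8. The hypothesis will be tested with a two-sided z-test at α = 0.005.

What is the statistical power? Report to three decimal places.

Power ≈ 0.433

Standardized effect: d = |μ_{profile 1} − μ_{profile 2}| / σ = |14.6 − 13.2| / 2.8 = 0.5000
Noncentrality parameter: λ = d / √(1/n₁ + 1/n₂) = 0.5000 / √(1/73 + 1/45) = 2.6381
Critical value for a two-sided test at α = 0.005: z_{α/2} = 2.807.
Power = Φ(λ − 2.807) + Φ(−λ − 2.807) = Φ(-0.169) + Φ(-5.445) = 0.4329 + 0.0000 = 0.4329.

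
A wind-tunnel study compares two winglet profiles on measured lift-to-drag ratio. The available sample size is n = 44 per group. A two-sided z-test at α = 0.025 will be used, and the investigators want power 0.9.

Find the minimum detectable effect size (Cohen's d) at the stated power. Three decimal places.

d ≈ 0.751

Need Φ(δ − 2.241) = 0.9, so δ = 2.241 + 1.282 = 3.523.
(Lower-tail contribution to power is negligible for δ > 0.)
δ = d·√(n/2) ⇒ d = δ/√(n/2) = 3.523/√(44/2) = 0.7511.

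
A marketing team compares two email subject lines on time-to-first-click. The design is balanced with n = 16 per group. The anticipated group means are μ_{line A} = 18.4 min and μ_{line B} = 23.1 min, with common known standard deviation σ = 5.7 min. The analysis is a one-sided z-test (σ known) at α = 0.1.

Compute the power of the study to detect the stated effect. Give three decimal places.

Power ≈ 0.853

Standardized effect: d = |μ_{line A} − μ_{line B}| / σ = |18.4 − 23.1| / 5.7 = 0.8246
Noncentrality parameter: δ = d·√(n/2) = 0.8246 × √(16/2) = 2.3322
One-sided α = 0.1 → critical value z_{0.1} = 1.282.
Power = Φ(δ − 1.282) = Φ(1.051) = 0.8533.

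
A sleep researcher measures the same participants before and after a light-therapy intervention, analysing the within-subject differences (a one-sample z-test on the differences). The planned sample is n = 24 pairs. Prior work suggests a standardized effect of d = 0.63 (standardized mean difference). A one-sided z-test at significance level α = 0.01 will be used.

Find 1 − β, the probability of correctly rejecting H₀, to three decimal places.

Power ≈ 0.776

Noncentrality parameter: δ = d·√n = 0.63 × √24 = 3.0864
Critical value for a one-sided test at α = 0.01: z_α = 2.326.
Power = P(Z > 2.326 − δ) = Φ(0.760) = 0.7764.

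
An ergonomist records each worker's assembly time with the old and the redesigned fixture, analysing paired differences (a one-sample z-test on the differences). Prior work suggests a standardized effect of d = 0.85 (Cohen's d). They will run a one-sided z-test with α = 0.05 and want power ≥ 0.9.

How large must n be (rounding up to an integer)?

n = 12

Set Φ(δ − 1.645) = 0.9; then δ − 1.645 = Φ⁻¹(0.9) = 1.282, giving δ = 2.926.
δ = d·√n ⇒ n = (δ/d)² = (2.926 / 0.85)² = 11.85.
Rounding up, n = 12.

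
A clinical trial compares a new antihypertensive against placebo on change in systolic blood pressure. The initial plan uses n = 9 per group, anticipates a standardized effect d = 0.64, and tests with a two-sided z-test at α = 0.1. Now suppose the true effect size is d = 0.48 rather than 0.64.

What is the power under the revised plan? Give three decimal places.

With d = 0.48: δ = d·√(n/2) = 0.48 × √(9/2) = 1.0182. Critical value z_{0.05} = 1.645.
Revised power = Φ(δ − 1.645) + Φ(−δ − 1.645) = Φ(-0.627) + Φ(-2.663) = 0.2655 + 0.0039 = 0.2693.

Power ≈ 0.269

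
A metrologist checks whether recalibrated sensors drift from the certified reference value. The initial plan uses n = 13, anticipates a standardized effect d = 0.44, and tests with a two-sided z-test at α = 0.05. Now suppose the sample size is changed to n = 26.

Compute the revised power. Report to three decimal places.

With n = 26: δ = d·√n = 0.44 × √26 = 2.2436. Critical value z_{0.025} = 1.960.
Revised power = Φ(δ − 1.960) + Φ(−δ − 1.960) = Φ(0.284) + Φ(-4.204) = 0.6116 + 0.0000 = 0.6117.

Power ≈ 0.612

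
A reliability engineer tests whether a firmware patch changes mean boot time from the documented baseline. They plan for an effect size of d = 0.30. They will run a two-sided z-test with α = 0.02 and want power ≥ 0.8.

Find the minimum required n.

n = 112

For power 0.8 need Φ(δ − z_{0.01}) = 0.8, so δ = z_{0.01} + z_{0.20} = 2.326 + 0.842 = 3.168.
(The Φ(−δ − z_{α/2}) term is vanishingly small for δ > 0 and is dropped in the standard sample-size formula.)
δ = d·√n ⇒ n = (δ/d)² = (3.168 / 0.30)² = 111.51.
Round up to the next whole unit.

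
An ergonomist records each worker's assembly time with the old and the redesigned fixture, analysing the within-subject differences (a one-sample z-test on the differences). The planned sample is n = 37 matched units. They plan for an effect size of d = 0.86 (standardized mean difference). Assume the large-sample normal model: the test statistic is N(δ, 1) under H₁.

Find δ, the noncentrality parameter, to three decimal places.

δ = d·√n = 0.86 × √37 = 5.2312

δ ≈ 5.231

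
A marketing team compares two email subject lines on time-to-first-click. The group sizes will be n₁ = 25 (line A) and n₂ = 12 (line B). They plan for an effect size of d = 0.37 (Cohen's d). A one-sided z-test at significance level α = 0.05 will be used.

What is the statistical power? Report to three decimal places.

Noncentrality parameter: δ = d / √(1/n₁ + 1/n₂) = 0.37 / √(1/25 + 1/12) = 1.0536
Critical value for a one-sided test at α = 0.05: z_α = 1.645.
Power = Φ(δ − 1.645) = Φ(-0.591) = 0.2772.

Power ≈ 0.277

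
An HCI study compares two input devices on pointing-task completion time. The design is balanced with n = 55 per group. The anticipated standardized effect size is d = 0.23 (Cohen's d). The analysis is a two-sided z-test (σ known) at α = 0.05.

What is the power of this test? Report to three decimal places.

Noncentrality parameter: δ = d·√(n/2) = 0.23 × √(55/2) = 1.2061
Critical value for a two-sided test at α = 0.05: z_{α/2} = 1.960.
Power = Φ(δ − 1.960) + Φ(−δ − 1.960) = Φ(-0.754) + Φ(-3.166) = 0.2255 + 0.0008 = 0.2262.

Power ≈ 0.226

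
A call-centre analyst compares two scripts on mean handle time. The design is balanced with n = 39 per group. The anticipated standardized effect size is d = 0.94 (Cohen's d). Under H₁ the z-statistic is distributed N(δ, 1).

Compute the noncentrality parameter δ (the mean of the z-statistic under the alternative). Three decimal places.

δ ≈ 4.151

The noncentrality parameter scales effect size by the design's sample-size factor: δ = d·√(n/2) = 0.94 × √(39/2) = 4.1509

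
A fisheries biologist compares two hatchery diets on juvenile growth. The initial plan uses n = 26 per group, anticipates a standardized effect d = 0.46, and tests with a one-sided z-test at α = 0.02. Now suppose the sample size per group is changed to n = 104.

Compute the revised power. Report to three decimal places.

Power ≈ 0.897

With n = 104 per group: δ = d·√(n/2) = 0.46 × √(104/2) = 3.3171. Critical value z_{0.02} = 2.054.
Revised power = P(Z > 2.054 − δ) = Φ(1.263) = 0.8968.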